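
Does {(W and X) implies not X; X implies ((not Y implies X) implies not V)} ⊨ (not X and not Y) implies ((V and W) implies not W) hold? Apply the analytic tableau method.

No

Initial set: {((W and X) implies not X); (X implies ((not Y implies X) implies not V)); not ((not X and not Y) implies ((V and W) implies not W))}.
not ((not X and not Y) implies ((V and W) implies not W)): α-rule — add (not X and not Y), not ((V and W) implies not W).
(not X and not Y): α-rule — add not X, not Y.
not ((V and W) implies not W): α-rule — add (V and W), not not W.
(V and W): α-rule — add V, W.
((W and X) implies not X): β-rule — branch into not (W and X)  //  not X.
  branch 1 (add not (W and X)):
    (X implies ((not Y implies X) implies not V)): β-rule — branch into not X  //  ((not Y implies X) implies not V).
      branch 1.1 (add not X):
        not (W and X): β-rule — branch into not W  //  not X.
          branch 1.1.1 (add not W):
            × closes — contains both W and not W.
          branch 1.1.2 (add not X):
            ○ open, literals {V=true, W=true, X=false, Y=false}.
      branch 1.2 (add ((not Y implies X) implies not V)):
        not (W and X): β-rule — branch into not W  //  not X.
          branch 1.2.1 (add not W):
            × closes — contains both W and not W.
          branch 1.2.2 (add not X):
            ((not Y implies X) implies not V): β-rule — branch into not (not Y implies X)  //  not V.
              branch 1.2.2.1 (add not (not Y implies X)):
                not (not Y implies X): α-rule — add not Y, not X.
                ○ open, literals {V=true, W=true, X=false, Y=false}.
              branch 1.2.2.2 (add not V):
                × closes — contains both V and not V.
  branch 2 (add not X):
    (X implies ((not Y implies X) implies not V)): β-rule — branch into not X  //  ((not Y implies X) implies not V).
      branch 2.1 (add not X):
        ○ open, literals {V=true, W=true, X=false, Y=false}.
      branch 2.2 (add ((not Y implies X) implies not V)):
        ((not Y implies X) implies not V): β-rule — branch into not (not Y implies X)  //  not V.
          branch 2.2.1 (add not (not Y implies X)):
            not (not Y implies X): α-rule — add not Y, not X.
            ○ open, literals {V=true, W=true, X=false, Y=false}.
          branch 2.2.2 (add not V):
            × closes — contains both V and not V.
4 branches closed, 4 open.
An open branch gives a countermodel: V=true, W=true, X=false, Y=false (unmentioned atoms arbitrary); the premises hold there but the conclusion fails.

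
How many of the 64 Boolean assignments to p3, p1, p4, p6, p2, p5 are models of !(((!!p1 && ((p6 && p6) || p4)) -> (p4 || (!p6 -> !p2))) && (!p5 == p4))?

32

Initial set: {T !(((!!p1 && ((p6 && p6) || p4)) -> (p4 || (!p6 -> !p2))) && (!p5 == p4))}.
T !(((!!p1 && ((p6 && p6) || p4)) -> (p4 || (!p6 -> !p2))) && (!p5 == p4)): β-rule — branch into F ((!!p1 && ((p6 && p6) || p4)) -> (p4 || (!p6 -> !p2)))  //  F (!p5 == p4).
  branch 1 (add F ((!!p1 && ((p6 && p6) || p4)) -> (p4 || (!p6 -> !p2)))):
    F ((!!p1 && ((p6 && p6) || p4)) -> (p4 || (!p6 -> !p2))): α-rule — add T (!!p1 && ((p6 && p6) || p4)), F (p4 || (!p6 -> !p2)).
    T (!!p1 && ((p6 && p6) || p4)): α-rule — add T !!p1, T ((p6 && p6) || p4).
    F (p4 || (!p6 -> !p2)): α-rule — add F p4, F (!p6 -> !p2).
    T !!p1: drop double negation, giving T p1.
    F (!p6 -> !p2): α-rule — add T !p6, F !p2.
    T ((p6 && p6) || p4): β-rule — branch into T (p6 && p6)  //  T p4.
      branch 1.1 (add T (p6 && p6)):
        T (p6 && p6): α-rule — add T p6, T p6.
        × closes — contains both p6 and !p6.
      branch 1.2 (add T p4):
        × closes — contains both p4 and !p4.
  branch 2 (add F (!p5 == p4)):
    F (!p5 == p4): β-rule — branch into T !p5, F p4  //  F !p5, T p4.
      branch 2.1 (add T !p5, F p4):
        ○ open, literals {p4=0, p5=0}.
      branch 2.2 (add F !p5, T p4):
        ○ open, literals {p4=1, p5=1}.
2 branches closed, 2 open.
Each open branch fixes some atoms; the unmentioned ones are free. Counting distinct full assignments: branch {p4=0, p5=0} (p3, p1, p6, p2) contributes 16 new; branch {p4=1, p5=1} (p3, p1, p6, p2) contributes 16 new. Total: 32.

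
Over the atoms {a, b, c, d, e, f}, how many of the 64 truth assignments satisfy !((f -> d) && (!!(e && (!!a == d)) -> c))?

Initial set: {!((f -> d) && (!!(e && (!!a == d)) -> c))}.
!((f -> d) && (!!(e && (!!a == d)) -> c)): β-rule — branch into !(f -> d)  //  !(!!(e && (!!a == d)) -> c).
  branch 1 (add !(f -> d)):
    !(f -> d): α-rule — add f, !d.
    ○ open, literals {d=false, f=true}.
  branch 2 (add !(!!(e && (!!a == d)) -> c)):
    !(!!(e && (!!a == d)) -> c): α-rule — add !!(e && (!!a == d)), !c.
    !!(e && (!!a == d)): drop double negation, giving (e && (!!a == d)).
    (e && (!!a == d)): α-rule — add e, (!!a == d).
    (!!a == d): β-rule — branch into !!a, d  //  !!!a, !d.
      branch 2.1 (add !!a, d):
        !!a: drop double negation, giving a.
        ○ open, literals {a=true, c=false, d=true, e=true}.
      branch 2.2 (add !!!a, !d):
        !!!a: drop double negation, giving !a.
        ○ open, literals {a=false, c=false, d=false, e=true}.
0 branches closed, 3 open.
Each open branch fixes some atoms; the unmentioned ones are free. Counting distinct full assignments: branch {d=false, f=true} (a, b, c, e) contributes 16 new; branch {a=true, c=false, d=true, e=true} (b, f) contributes 4 new; branch {a=false, c=false, d=false, e=true} (b, f) contributes 2 new. Total: 22.

22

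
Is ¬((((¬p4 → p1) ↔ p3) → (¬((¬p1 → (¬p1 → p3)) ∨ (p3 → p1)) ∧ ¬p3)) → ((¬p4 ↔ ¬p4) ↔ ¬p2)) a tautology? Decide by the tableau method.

Assume the negation and expand:
Initial set: {¬¬((((¬p4 → p1) ↔ p3) → (¬((¬p1 → (¬p1 → p3)) ∨ (p3 → p1)) ∧ ¬p3)) → ((¬p4 ↔ ¬p4) ↔ ¬p2))}.
¬¬((((¬p4 → p1) ↔ p3) → (¬((¬p1 → (¬p1 → p3)) ∨ (p3 → p1)) ∧ ¬p3)) → ((¬p4 ↔ ¬p4) ↔ ¬p2)): β-rule — branch into ¬(((¬p4 → p1) ↔ p3) → (¬((¬p1 → (¬p1 → p3)) ∨ (p3 → p1)) ∧ ¬p3))  //  ((¬p4 ↔ ¬p4) ↔ ¬p2).
  branch 1 (add ¬(((¬p4 → p1) ↔ p3) → (¬((¬p1 → (¬p1 → p3)) ∨ (p3 → p1)) ∧ ¬p3))):
    ¬(((¬p4 → p1) ↔ p3) → (¬((¬p1 → (¬p1 → p3)) ∨ (p3 → p1)) ∧ ¬p3)): α-rule — add ((¬p4 → p1) ↔ p3), ¬(¬((¬p1 → (¬p1 → p3)) ∨ (p3 → p1)) ∧ ¬p3).
    ((¬p4 → p1) ↔ p3): β-rule — branch into (¬p4 → p1), p3  //  ¬(¬p4 → p1), ¬p3.
      branch 1.1 (add (¬p4 → p1), p3):
        ¬(¬((¬p1 → (¬p1 → p3)) ∨ (p3 → p1)) ∧ ¬p3): β-rule — branch into ¬¬((¬p1 → (¬p1 → p3)) ∨ (p3 → p1))  //  ¬¬p3.
          branch 1.1.1 (add ¬¬((¬p1 → (¬p1 → p3)) ∨ (p3 → p1))):
            (¬p4 → p1): β-rule — branch into ¬¬p4  //  p1.
              branch 1.1.1.1 (add ¬¬p4):
                ¬¬((¬p1 → (¬p1 → p3)) ∨ (p3 → p1)): β-rule — branch into (¬p1 → (¬p1 → p3))  //  (p3 → p1).
                  branch 1.1.1.1.1 (add (¬p1 → (¬p1 → p3))):
                    (¬p1 → (¬p1 → p3)): β-rule — branch into ¬¬p1  //  (¬p1 → p3).
                      branch 1.1.1.1.1.1 (add ¬¬p1):
                        ○ open, literals {p1=true, p3=true, p4=true}.
                      branch 1.1.1.1.1.2 (add (¬p1 → p3)):
                        (¬p1 → p3): β-rule — branch into ¬¬p1  //  p3.
                          branch 1.1.1.1.1.2.1 (add ¬¬p1):
                            ○ open, literals {p1=true, p3=true, p4=true}.
                          branch 1.1.1.1.1.2.2 (add p3):
                            ○ open, literals {p3=true, p4=true}.
                  branch 1.1.1.1.2 (add (p3 → p1)):
                    (p3 → p1): β-rule — branch into ¬p3  //  p1.
                      branch 1.1.1.1.2.1 (add ¬p3):
                        × closes — contains both p3 and ¬p3.
                      branch 1.1.1.1.2.2 (add p1):
                        ○ open, literals {p1=true, p3=true, p4=true}.
              branch 1.1.1.2 (add p1):
                ¬¬((¬p1 → (¬p1 → p3)) ∨ (p3 → p1)): β-rule — branch into (¬p1 → (¬p1 → p3))  //  (p3 → p1).
                  branch 1.1.1.2.1 (add (¬p1 → (¬p1 → p3))):
                    (¬p1 → (¬p1 → p3)): β-rule — branch into ¬¬p1  //  (¬p1 → p3).
                      branch 1.1.1.2.1.1 (add ¬¬p1):
                        ○ open, literals {p1=true, p3=true}.
                      branch 1.1.1.2.1.2 (add (¬p1 → p3)):
                        (¬p1 → p3): β-rule — branch into ¬¬p1  //  p3.
                          branch 1.1.1.2.1.2.1 (add ¬¬p1):
                            ○ open, literals {p1=true, p3=true}.
                          branch 1.1.1.2.1.2.2 (add p3):
                            ○ open, literals {p1=true, p3=true}.
                  branch 1.1.1.2.2 (add (p3 → p1)):
                    (p3 → p1): β-rule — branch into ¬p3  //  p1.
                      branch 1.1.1.2.2.1 (add ¬p3):
                        × closes — contains both p3 and ¬p3.
                      branch 1.1.1.2.2.2 (add p1):
                        ○ open, literals {p1=true, p3=true}.
          branch 1.1.2 (add ¬¬p3):
            (¬p4 → p1): β-rule — branch into ¬¬p4  //  p1.
              branch 1.1.2.1 (add ¬¬p4):
                ○ open, literals {p3=true, p4=true}.
              branch 1.1.2.2 (add p1):
                ○ open, literals {p1=true, p3=true}.
      branch 1.2 (add ¬(¬p4 → p1), ¬p3):
        ¬(¬p4 → p1): α-rule — add ¬p4, ¬p1.
        ¬(¬((¬p1 → (¬p1 → p3)) ∨ (p3 → p1)) ∧ ¬p3): β-rule — branch into ¬¬((¬p1 → (¬p1 → p3)) ∨ (p3 → p1))  //  ¬¬p3.
          branch 1.2.1 (add ¬¬((¬p1 → (¬p1 → p3)) ∨ (p3 → p1))):
            ¬¬((¬p1 → (¬p1 → p3)) ∨ (p3 → p1)): β-rule — branch into (¬p1 → (¬p1 → p3))  //  (p3 → p1).
              branch 1.2.1.1 (add (¬p1 → (¬p1 → p3))):
                (¬p1 → (¬p1 → p3)): β-rule — branch into ¬¬p1  //  (¬p1 → p3).
                  branch 1.2.1.1.1 (add ¬¬p1):
                    × closes — contains both p1 and ¬p1.
                  branch 1.2.1.1.2 (add (¬p1 → p3)):
                    (¬p1 → p3): β-rule — branch into ¬¬p1  //  p3.
                      branch 1.2.1.1.2.1 (add ¬¬p1):
                        × closes — contains both p1 and ¬p1.
                      branch 1.2.1.1.2.2 (add p3):
                        × closes — contains both p3 and ¬p3.
              branch 1.2.1.2 (add (p3 → p1)):
                (p3 → p1): β-rule — branch into ¬p3  //  p1.
                  branch 1.2.1.2.1 (add ¬p3):
                    ○ open, literals {p1=false, p3=false, p4=false}.
                  branch 1.2.1.2.2 (add p1):
                    × closes — contains both p1 and ¬p1.
          branch 1.2.2 (add ¬¬p3):
            × closes — contains both p3 and ¬p3.
  branch 2 (add ((¬p4 ↔ ¬p4) ↔ ¬p2)):
    ((¬p4 ↔ ¬p4) ↔ ¬p2): β-rule — branch into (¬p4 ↔ ¬p4), ¬p2  //  ¬(¬p4 ↔ ¬p4), ¬¬p2.
      branch 2.1 (add (¬p4 ↔ ¬p4), ¬p2):
        (¬p4 ↔ ¬p4): β-rule — branch into ¬p4, ¬p4  //  ¬¬p4, ¬¬p4.
          branch 2.1.1 (add ¬p4, ¬p4):
            ○ open, literals {p2=false, p4=false}.
          branch 2.1.2 (add ¬¬p4, ¬¬p4):
            ○ open, literals {p2=false, p4=true}.
      branch 2.2 (add ¬(¬p4 ↔ ¬p4), ¬¬p2):
        ¬(¬p4 ↔ ¬p4): β-rule — branch into ¬p4, ¬¬p4  //  ¬¬p4, ¬p4.
          branch 2.2.1 (add ¬p4, ¬¬p4):
            × closes — contains both p4 and ¬p4.
          branch 2.2.2 (add ¬¬p4, ¬p4):
            × closes — contains both p4 and ¬p4.
9 branches closed, 13 open.
An open branch gives a countermodel: p1=true, p3=true, p4=true (unmentioned atoms arbitrary); under it the original formula is false.

Not valid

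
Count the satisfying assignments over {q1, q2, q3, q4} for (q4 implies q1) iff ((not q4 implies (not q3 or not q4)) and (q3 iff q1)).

Initial set: {((q4 implies q1) iff ((not q4 implies (not q3 or not q4)) and (q3 iff q1)))}.
((q4 implies q1) iff ((not q4 implies (not q3 or not q4)) and (q3 iff q1))): β-rule — branch into (q4 implies q1), ((not q4 implies (not q3 or not q4)) and (q3 iff q1))  //  not (q4 implies q1), not ((not q4 implies (not q3 or not q4)) and (q3 iff q1)).
  branch 1 (add (q4 implies q1), ((not q4 implies (not q3 or not q4)) and (q3 iff q1))):
    ((not q4 implies (not q3 or not q4)) and (q3 iff q1)): α-rule — add (not q4 implies (not q3 or not q4)), (q3 iff q1).
    (q4 implies q1): β-rule — branch into not q4  //  q1.
      branch 1.1 (add not q4):
        (not q4 implies (not q3 or not q4)): β-rule — branch into not not q4  //  (not q3 or not q4).
          branch 1.1.1 (add not not q4):
            × closes — contains both q4 and not q4.
          branch 1.1.2 (add (not q3 or not q4)):
            (q3 iff q1): β-rule — branch into q3, q1  //  not q3, not q1.
              branch 1.1.2.1 (add q3, q1):
                (not q3 or not q4): β-rule — branch into not q3  //  not q4.
                  branch 1.1.2.1.1 (add not q3):
                    × closes — contains both q3 and not q3.
                  branch 1.1.2.1.2 (add not q4):
                    ○ open, literals {q1=T, q3=T, q4=F}.
              branch 1.1.2.2 (add not q3, not q1):
                (not q3 or not q4): β-rule — branch into not q3  //  not q4.
                  branch 1.1.2.2.1 (add not q3):
                    ○ open, literals {q1=F, q3=F, q4=F}.
                  branch 1.1.2.2.2 (add not q4):
                    ○ open, literals {q1=F, q3=F, q4=F}.
      branch 1.2 (add q1):
        (not q4 implies (not q3 or not q4)): β-rule — branch into not not q4  //  (not q3 or not q4).
          branch 1.2.1 (add not not q4):
            (q3 iff q1): β-rule — branch into q3, q1  //  not q3, not q1.
              branch 1.2.1.1 (add q3, q1):
                ○ open, literals {q1=T, q3=T, q4=T}.
              branch 1.2.1.2 (add not q3, not q1):
                × closes — contains both q1 and not q1.
          branch 1.2.2 (add (not q3 or not q4)):
            (q3 iff q1): β-rule — branch into q3, q1  //  not q3, not q1.
              branch 1.2.2.1 (add q3, q1):
                (not q3 or not q4): β-rule — branch into not q3  //  not q4.
                  branch 1.2.2.1.1 (add not q3):
                    × closes — contains both q3 and not q3.
                  branch 1.2.2.1.2 (add not q4):
                    ○ open, literals {q1=T, q3=T, q4=F}.
              branch 1.2.2.2 (add not q3, not q1):
                × closes — contains both q1 and not q1.
  branch 2 (add not (q4 implies q1), not ((not q4 implies (not q3 or not q4)) and (q3 iff q1))):
    not (q4 implies q1): α-rule — add q4, not q1.
    not ((not q4 implies (not q3 or not q4)) and (q3 iff q1)): β-rule — branch into not (not q4 implies (not q3 or not q4))  //  not (q3 iff q1).
      branch 2.1 (add not (not q4 implies (not q3 or not q4))):
        not (not q4 implies (not q3 or not q4)): α-rule — add not q4, not (not q3 or not q4).
        × closes — contains both q4 and not q4.
      branch 2.2 (add not (q3 iff q1)):
        not (q3 iff q1): β-rule — branch into q3, not q1  //  not q3, q1.
          branch 2.2.1 (add q3, not q1):
            ○ open, literals {q1=F, q3=T, q4=T}.
          branch 2.2.2 (add not q3, q1):
            × closes — contains both q1 and not q1.
7 branches closed, 6 open.
Each open branch fixes some atoms; the unmentioned ones are free. Counting distinct full assignments: branch {q1=T, q3=T, q4=F} (q2) contributes 2 new; branch {q1=F, q3=F, q4=F} (q2) contributes 2 new; branch {q1=F, q3=F, q4=F} (q2) contributes 0 new; branch {q1=T, q3=T, q4=T} (q2) contributes 2 new; branch {q1=T, q3=T, q4=F} (q2) contributes 0 new; branch {q1=F, q3=T, q4=T} (q2) contributes 2 new. Total: 8.

8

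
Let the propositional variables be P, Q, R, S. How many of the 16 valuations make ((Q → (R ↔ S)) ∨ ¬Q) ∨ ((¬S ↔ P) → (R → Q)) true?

16

Initial set: {T (((Q → (R ↔ S)) ∨ ¬Q) ∨ ((¬S ↔ P) → (R → Q)))}.
T (((Q → (R ↔ S)) ∨ ¬Q) ∨ ((¬S ↔ P) → (R → Q))): β-rule — branch into T ((Q → (R ↔ S)) ∨ ¬Q)  //  T ((¬S ↔ P) → (R → Q)).
  branch 1 (add T ((Q → (R ↔ S)) ∨ ¬Q)):
    T ((Q → (R ↔ S)) ∨ ¬Q): β-rule — branch into T (Q → (R ↔ S))  //  T ¬Q.
      branch 1.1 (add T (Q → (R ↔ S))):
        T (Q → (R ↔ S)): β-rule — branch into F Q  //  T (R ↔ S).
          branch 1.1.1 (add F Q):
            ○ open, literals {Q=F}.
          branch 1.1.2 (add T (R ↔ S)):
            T (R ↔ S): β-rule — branch into T R, T S  //  F R, F S.
              branch 1.1.2.1 (add T R, T S):
                ○ open, literals {R=T, S=T}.
              branch 1.1.2.2 (add F R, F S):
                ○ open, literals {R=F, S=F}.
      branch 1.2 (add T ¬Q):
        ○ open, literals {Q=F}.
  branch 2 (add T ((¬S ↔ P) → (R → Q))):
    T ((¬S ↔ P) → (R → Q)): β-rule — branch into F (¬S ↔ P)  //  T (R → Q).
      branch 2.1 (add F (¬S ↔ P)):
        F (¬S ↔ P): β-rule — branch into T ¬S, F P  //  F ¬S, T P.
          branch 2.1.1 (add T ¬S, F P):
            ○ open, literals {P=F, S=F}.
          branch 2.1.2 (add F ¬S, T P):
            ○ open, literals {P=T, S=T}.
      branch 2.2 (add T (R → Q)):
        T (R → Q): β-rule — branch into F R  //  T Q.
          branch 2.2.1 (add F R):
            ○ open, literals {R=F}.
          branch 2.2.2 (add T Q):
            ○ open, literals {Q=T}.
0 branches closed, 8 open.
Each open branch fixes some atoms; the unmentioned ones are free. Counting distinct full assignments: branch {Q=F} (P, R, S) contributes 8 new; branch {R=T, S=T} (P, Q) contributes 2 new; branch {R=F, S=F} (P, Q) contributes 2 new; branch {Q=F} (P, R, S) contributes 0 new; branch {P=F, S=F} (Q, R) contributes 1 new; branch {P=T, S=T} (Q, R) contributes 1 new; branch {R=F} (P, Q, S) contributes 1 new; branch {Q=T} (P, R, S) contributes 1 new. Total: 16.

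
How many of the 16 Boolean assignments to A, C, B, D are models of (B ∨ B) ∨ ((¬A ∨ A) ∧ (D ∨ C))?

14

Initial set: {T ((B ∨ B) ∨ ((¬A ∨ A) ∧ (D ∨ C)))}.
T ((B ∨ B) ∨ ((¬A ∨ A) ∧ (D ∨ C))): β-rule — branch into T (B ∨ B)  //  T ((¬A ∨ A) ∧ (D ∨ C)).
  branch 1 (add T (B ∨ B)):
    T (B ∨ B): β-rule — branch into T B  //  T B.
      branch 1.1 (add T B):
        ○ open, literals {B=true}.
      branch 1.2 (add T B):
        ○ open, literals {B=true}.
  branch 2 (add T ((¬A ∨ A) ∧ (D ∨ C))):
    T ((¬A ∨ A) ∧ (D ∨ C)): α-rule — add T (¬A ∨ A), T (D ∨ C).
    T (¬A ∨ A): β-rule — branch into T ¬A  //  T A.
      branch 2.1 (add T ¬A):
        T (D ∨ C): β-rule — branch into T D  //  T C.
          branch 2.1.1 (add T D):
            ○ open, literals {A=false, D=true}.
          branch 2.1.2 (add T C):
            ○ open, literals {A=false, C=true}.
      branch 2.2 (add T A):
        T (D ∨ C): β-rule — branch into T D  //  T C.
          branch 2.2.1 (add T D):
            ○ open, literals {A=true, D=true}.
          branch 2.2.2 (add T C):
            ○ open, literals {A=true, C=true}.
0 branches closed, 6 open.
Each open branch fixes some atoms; the unmentioned ones are free. Counting distinct full assignments: branch {B=true} (A, C, D) contributes 8 new; branch {B=true} (A, C, D) contributes 0 new; branch {A=false, D=true} (C, B) contributes 2 new; branch {A=false, C=true} (B, D) contributes 1 new; branch {A=true, D=true} (C, B) contributes 2 new; branch {A=true, C=true} (B, D) contributes 1 new. Total: 14.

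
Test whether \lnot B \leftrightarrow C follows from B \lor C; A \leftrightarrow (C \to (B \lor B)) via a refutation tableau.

Initial set: {(B \lor C); (A \leftrightarrow (C \to (B \lor B))); \lnot (\lnot B \leftrightarrow C)}.
(B \lor C): β-rule — branch into B  //  C.
  branch 1 (add B):
    (A \leftrightarrow (C \to (B \lor B))): β-rule — branch into A, (C \to (B \lor B))  //  \lnot A, \lnot (C \to (B \lor B)).
      branch 1.1 (add A, (C \to (B \lor B))):
        \lnot (\lnot B \leftrightarrow C): β-rule — branch into \lnot B, \lnot C  //  \lnot \lnot B, C.
          branch 1.1.1 (add \lnot B, \lnot C):
            × closes — contains both B and \lnot B.
          branch 1.1.2 (add \lnot \lnot B, C):
            (C \to (B \lor B)): β-rule — branch into \lnot C  //  (B \lor B).
              branch 1.1.2.1 (add \lnot C):
                × closes — contains both C and \lnot C.
              branch 1.1.2.2 (add (B \lor B)):
                (B \lor B): β-rule — branch into B  //  B.
                  branch 1.1.2.2.1 (add B):
                    ○ open, literals {A=true, B=true, C=true}.
                  branch 1.1.2.2.2 (add B):
                    ○ open, literals {A=true, B=true, C=true}.
      branch 1.2 (add \lnot A, \lnot (C \to (B \lor B))):
        \lnot (C \to (B \lor B)): α-rule — add C, \lnot (B \lor B).
        \lnot (B \lor B): α-rule — add \lnot B, \lnot B.
        × closes — contains both B and \lnot B.
  branch 2 (add C):
    (A \leftrightarrow (C \to (B \lor B))): β-rule — branch into A, (C \to (B \lor B))  //  \lnot A, \lnot (C \to (B \lor B)).
      branch 2.1 (add A, (C \to (B \lor B))):
        \lnot (\lnot B \leftrightarrow C): β-rule — branch into \lnot B, \lnot C  //  \lnot \lnot B, C.
          branch 2.1.1 (add \lnot B, \lnot C):
            × closes — contains both C and \lnot C.
          branch 2.1.2 (add \lnot \lnot B, C):
            (C \to (B \lor B)): β-rule — branch into \lnot C  //  (B \lor B).
              branch 2.1.2.1 (add \lnot C):
                × closes — contains both C and \lnot C.
              branch 2.1.2.2 (add (B \lor B)):
                (B \lor B): β-rule — branch into B  //  B.
                  branch 2.1.2.2.1 (add B):
                    ○ open, literals {A=true, B=true, C=true}.
                  branch 2.1.2.2.2 (add B):
                    ○ open, literals {A=true, B=true, C=true}.
      branch 2.2 (add \lnot A, \lnot (C \to (B \lor B))):
        \lnot (C \to (B \lor B)): α-rule — add C, \lnot (B \lor B).
        \lnot (B \lor B): α-rule — add \lnot B, \lnot B.
        \lnot (\lnot B \leftrightarrow C): β-rule — branch into \lnot B, \lnot C  //  \lnot \lnot B, C.
          branch 2.2.1 (add \lnot B, \lnot C):
            × closes — contains both C and \lnot C.
          branch 2.2.2 (add \lnot \lnot B, C):
            × closes — contains both B and \lnot B.
7 branches closed, 4 open.
An open branch gives a countermodel: A=true, B=true, C=true (unmentioned atoms arbitrary); the premises hold there but the conclusion fails.

No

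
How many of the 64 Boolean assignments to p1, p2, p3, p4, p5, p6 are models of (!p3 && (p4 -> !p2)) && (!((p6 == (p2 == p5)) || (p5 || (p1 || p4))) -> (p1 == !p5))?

Initial set: {T ((!p3 && (p4 -> !p2)) && (!((p6 == (p2 == p5)) || (p5 || (p1 || p4))) -> (p1 == !p5)))}.
T ((!p3 && (p4 -> !p2)) && (!((p6 == (p2 == p5)) || (p5 || (p1 || p4))) -> (p1 == !p5))): α-rule — add T (!p3 && (p4 -> !p2)), T (!((p6 == (p2 == p5)) || (p5 || (p1 || p4))) -> (p1 == !p5)).
T (!p3 && (p4 -> !p2)): α-rule — add T !p3, T (p4 -> !p2).
T (!((p6 == (p2 == p5)) || (p5 || (p1 || p4))) -> (p1 == !p5)): β-rule — branch into F !((p6 == (p2 == p5)) || (p5 || (p1 || p4)))  //  T (p1 == !p5).
  branch 1 (add F !((p6 == (p2 == p5)) || (p5 || (p1 || p4)))):
    T (p4 -> !p2): β-rule — branch into F p4  //  T !p2.
      branch 1.1 (add F p4):
        F !((p6 == (p2 == p5)) || (p5 || (p1 || p4))): β-rule — branch into T (p6 == (p2 == p5))  //  T (p5 || (p1 || p4)).
          branch 1.1.1 (add T (p6 == (p2 == p5))):
            T (p6 == (p2 == p5)): β-rule — branch into T p6, T (p2 == p5)  //  F p6, F (p2 == p5).
              branch 1.1.1.1 (add T p6, T (p2 == p5)):
                T (p2 == p5): β-rule — branch into T p2, T p5  //  F p2, F p5.
                  branch 1.1.1.1.1 (add T p2, T p5):
                    ○ open, literals {p2=1, p3=0, p4=0, p5=1, p6=1}.
                  branch 1.1.1.1.2 (add F p2, F p5):
                    ○ open, literals {p2=0, p3=0, p4=0, p5=0, p6=1}.
              branch 1.1.1.2 (add F p6, F (p2 == p5)):
                F (p2 == p5): β-rule — branch into T p2, F p5  //  F p2, T p5.
                  branch 1.1.1.2.1 (add T p2, F p5):
                    ○ open, literals {p2=1, p3=0, p4=0, p5=0, p6=0}.
                  branch 1.1.1.2.2 (add F p2, T p5):
                    ○ open, literals {p2=0, p3=0, p4=0, p5=1, p6=0}.
          branch 1.1.2 (add T (p5 || (p1 || p4))):
            T (p5 || (p1 || p4)): β-rule — branch into T p5  //  T (p1 || p4).
              branch 1.1.2.1 (add T p5):
                ○ open, literals {p3=0, p4=0, p5=1}.
              branch 1.1.2.2 (add T (p1 || p4)):
                T (p1 || p4): β-rule — branch into T p1  //  T p4.
                  branch 1.1.2.2.1 (add T p1):
                    ○ open, literals {p1=1, p3=0, p4=0}.
                  branch 1.1.2.2.2 (add T p4):
                    × closes — contains both p4 and !p4.
      branch 1.2 (add T !p2):
        F !((p6 == (p2 == p5)) || (p5 || (p1 || p4))): β-rule — branch into T (p6 == (p2 == p5))  //  T (p5 || (p1 || p4)).
          branch 1.2.1 (add T (p6 == (p2 == p5))):
            T (p6 == (p2 == p5)): β-rule — branch into T p6, T (p2 == p5)  //  F p6, F (p2 == p5).
              branch 1.2.1.1 (add T p6, T (p2 == p5)):
                T (p2 == p5): β-rule — branch into T p2, T p5  //  F p2, F p5.
                  branch 1.2.1.1.1 (add T p2, T p5):
                    × closes — contains both p2 and !p2.
                  branch 1.2.1.1.2 (add F p2, F p5):
                    ○ open, literals {p2=0, p3=0, p5=0, p6=1}.
              branch 1.2.1.2 (add F p6, F (p2 == p5)):
                F (p2 == p5): β-rule — branch into T p2, F p5  //  F p2, T p5.
                  branch 1.2.1.2.1 (add T p2, F p5):
                    × closes — contains both p2 and !p2.
                  branch 1.2.1.2.2 (add F p2, T p5):
                    ○ open, literals {p2=0, p3=0, p5=1, p6=0}.
          branch 1.2.2 (add T (p5 || (p1 || p4))):
            T (p5 || (p1 || p4)): β-rule — branch into T p5  //  T (p1 || p4).
              branch 1.2.2.1 (add T p5):
                ○ open, literals {p2=0, p3=0, p5=1}.
              branch 1.2.2.2 (add T (p1 || p4)):
                T (p1 || p4): β-rule — branch into T p1  //  T p4.
                  branch 1.2.2.2.1 (add T p1):
                    ○ open, literals {p1=1, p2=0, p3=0}.
                  branch 1.2.2.2.2 (add T p4):
                    ○ open, literals {p2=0, p3=0, p4=1}.
  branch 2 (add T (p1 == !p5)):
    T (p4 -> !p2): β-rule — branch into F p4  //  T !p2.
      branch 2.1 (add F p4):
        T (p1 == !p5): β-rule — branch into T p1, T !p5  //  F p1, F !p5.
          branch 2.1.1 (add T p1, T !p5):
            ○ open, literals {p1=1, p3=0, p4=0, p5=0}.
          branch 2.1.2 (add F p1, F !p5):
            ○ open, literals {p1=0, p3=0, p4=0, p5=1}.
      branch 2.2 (add T !p2):
        T (p1 == !p5): β-rule — branch into T p1, T !p5  //  F p1, F !p5.
          branch 2.2.1 (add T p1, T !p5):
            ○ open, literals {p1=1, p2=0, p3=0, p5=0}.
          branch 2.2.2 (add F p1, F !p5):
            ○ open, literals {p1=0, p2=0, p3=0, p5=1}.
3 branches closed, 15 open.
Each open branch fixes some atoms; the unmentioned ones are free. Counting distinct full assignments: branch {p2=1, p3=0, p4=0, p5=1, p6=1} (p1) contributes 2 new; branch {p2=0, p3=0, p4=0, p5=0, p6=1} (p1) contributes 2 new; branch {p2=1, p3=0, p4=0, p5=0, p6=0} (p1) contributes 2 new; branch {p2=0, p3=0, p4=0, p5=1, p6=0} (p1) contributes 2 new; branch {p3=0, p4=0, p5=1} (p1, p2, p6) contributes 4 new; branch {p1=1, p3=0, p4=0} (p2, p5, p6) contributes 2 new; branch {p2=0, p3=0, p5=0, p6=1} (p1, p4) contributes 2 new; branch {p2=0, p3=0, p5=1, p6=0} (p1, p4) contributes 2 new; branch {p2=0, p3=0, p5=1} (p1, p4, p6) contributes 2 new; branch {p1=1, p2=0, p3=0} (p4, p5, p6) contributes 1 new; branch {p2=0, p3=0, p4=1} (p1, p5, p6) contributes 1 new; branch {p1=1, p3=0, p4=0, p5=0} (p2, p6) contributes 0 new; branch {p1=0, p3=0, p4=0, p5=1} (p2, p6) contributes 0 new; branch {p1=1, p2=0, p3=0, p5=0} (p4, p6) contributes 0 new; branch {p1=0, p2=0, p3=0, p5=1} (p4, p6) contributes 0 new. Total: 22.

22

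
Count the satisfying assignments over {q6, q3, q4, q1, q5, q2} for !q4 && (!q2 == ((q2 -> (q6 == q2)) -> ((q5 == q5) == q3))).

12

Initial set: {(!q4 && (!q2 == ((q2 -> (q6 == q2)) -> ((q5 == q5) == q3))))}.
(!q4 && (!q2 == ((q2 -> (q6 == q2)) -> ((q5 == q5) == q3)))): α-rule — add !q4, (!q2 == ((q2 -> (q6 == q2)) -> ((q5 == q5) == q3))).
(!q2 == ((q2 -> (q6 == q2)) -> ((q5 == q5) == q3))): β-rule — branch into !q2, ((q2 -> (q6 == q2)) -> ((q5 == q5) == q3))  //  !!q2, !((q2 -> (q6 == q2)) -> ((q5 == q5) == q3)).
  branch 1 (add !q2, ((q2 -> (q6 == q2)) -> ((q5 == q5) == q3))):
    ((q2 -> (q6 == q2)) -> ((q5 == q5) == q3)): β-rule — branch into !(q2 -> (q6 == q2))  //  ((q5 == q5) == q3).
      branch 1.1 (add !(q2 -> (q6 == q2))):
        !(q2 -> (q6 == q2)): α-rule — add q2, !(q6 == q2).
        × closes — contains both q2 and !q2.
      branch 1.2 (add ((q5 == q5) == q3)):
        ((q5 == q5) == q3): β-rule — branch into (q5 == q5), q3  //  !(q5 == q5), !q3.
          branch 1.2.1 (add (q5 == q5), q3):
            (q5 == q5): β-rule — branch into q5, q5  //  !q5, !q5.
              branch 1.2.1.1 (add q5, q5):
                ○ open, literals {q2=F, q3=T, q4=F, q5=T}.
              branch 1.2.1.2 (add !q5, !q5):
                ○ open, literals {q2=F, q3=T, q4=F, q5=F}.
          branch 1.2.2 (add !(q5 == q5), !q3):
            !(q5 == q5): β-rule — branch into q5, !q5  //  !q5, q5.
              branch 1.2.2.1 (add q5, !q5):
                × closes — contains both q5 and !q5.
              branch 1.2.2.2 (add !q5, q5):
                × closes — contains both q5 and !q5.
  branch 2 (add !!q2, !((q2 -> (q6 == q2)) -> ((q5 == q5) == q3))):
    !((q2 -> (q6 == q2)) -> ((q5 == q5) == q3)): α-rule — add (q2 -> (q6 == q2)), !((q5 == q5) == q3).
    (q2 -> (q6 == q2)): β-rule — branch into !q2  //  (q6 == q2).
      branch 2.1 (add !q2):
        × closes — contains both q2 and !q2.
      branch 2.2 (add (q6 == q2)):
        !((q5 == q5) == q3): β-rule — branch into (q5 == q5), !q3  //  !(q5 == q5), q3.
          branch 2.2.1 (add (q5 == q5), !q3):
            (q6 == q2): β-rule — branch into q6, q2  //  !q6, !q2.
              branch 2.2.1.1 (add q6, q2):
                (q5 == q5): β-rule — branch into q5, q5  //  !q5, !q5.
                  branch 2.2.1.1.1 (add q5, q5):
                    ○ open, literals {q2=T, q3=F, q4=F, q5=T, q6=T}.
                  branch 2.2.1.1.2 (add !q5, !q5):
                    ○ open, literals {q2=T, q3=F, q4=F, q5=F, q6=T}.
              branch 2.2.1.2 (add !q6, !q2):
                × closes — contains both q2 and !q2.
          branch 2.2.2 (add !(q5 == q5), q3):
            (q6 == q2): β-rule — branch into q6, q2  //  !q6, !q2.
              branch 2.2.2.1 (add q6, q2):
                !(q5 == q5): β-rule — branch into q5, !q5  //  !q5, q5.
                  branch 2.2.2.1.1 (add q5, !q5):
                    × closes — contains both q5 and !q5.
                  branch 2.2.2.1.2 (add !q5, q5):
                    × closes — contains both q5 and !q5.
              branch 2.2.2.2 (add !q6, !q2):
                × closes — contains both q2 and !q2.
8 branches closed, 4 open.
Each open branch fixes some atoms; the unmentioned ones are free. Counting distinct full assignments: branch {q2=F, q3=T, q4=F, q5=T} (q6, q1) contributes 4 new; branch {q2=F, q3=T, q4=F, q5=F} (q6, q1) contributes 4 new; branch {q2=T, q3=F, q4=F, q5=T, q6=T} (q1) contributes 2 new; branch {q2=T, q3=F, q4=F, q5=F, q6=T} (q1) contributes 2 new. Total: 12.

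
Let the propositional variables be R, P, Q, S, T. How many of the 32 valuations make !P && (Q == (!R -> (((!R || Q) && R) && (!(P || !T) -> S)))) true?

8

Initial set: {(!P && (Q == (!R -> (((!R || Q) && R) && (!(P || !T) -> S)))))}.
(!P && (Q == (!R -> (((!R || Q) && R) && (!(P || !T) -> S))))): α-rule — add !P, (Q == (!R -> (((!R || Q) && R) && (!(P || !T) -> S)))).
(Q == (!R -> (((!R || Q) && R) && (!(P || !T) -> S)))): β-rule — branch into Q, (!R -> (((!R || Q) && R) && (!(P || !T) -> S)))  //  !Q, !(!R -> (((!R || Q) && R) && (!(P || !T) -> S))).
  branch 1 (add Q, (!R -> (((!R || Q) && R) && (!(P || !T) -> S)))):
    (!R -> (((!R || Q) && R) && (!(P || !T) -> S))): β-rule — branch into !!R  //  (((!R || Q) && R) && (!(P || !T) -> S)).
      branch 1.1 (add !!R):
        ○ open, literals {P=false, Q=true, R=true}.
      branch 1.2 (add (((!R || Q) && R) && (!(P || !T) -> S))):
        (((!R || Q) && R) && (!(P || !T) -> S)): α-rule — add ((!R || Q) && R), (!(P || !T) -> S).
        ((!R || Q) && R): α-rule — add (!R || Q), R.
        (!(P || !T) -> S): β-rule — branch into !!(P || !T)  //  S.
          branch 1.2.1 (add !!(P || !T)):
            (!R || Q): β-rule — branch into !R  //  Q.
              branch 1.2.1.1 (add !R):
                × closes — contains both R and !R.
              branch 1.2.1.2 (add Q):
                !!(P || !T): β-rule — branch into P  //  !T.
                  branch 1.2.1.2.1 (add P):
                    × closes — contains both P and !P.
                  branch 1.2.1.2.2 (add !T):
                    ○ open, literals {P=false, Q=true, R=true, T=false}.
          branch 1.2.2 (add S):
            (!R || Q): β-rule — branch into !R  //  Q.
              branch 1.2.2.1 (add !R):
                × closes — contains both R and !R.
              branch 1.2.2.2 (add Q):
                ○ open, literals {P=false, Q=true, R=true, S=true}.
  branch 2 (add !Q, !(!R -> (((!R || Q) && R) && (!(P || !T) -> S)))):
    !(!R -> (((!R || Q) && R) && (!(P || !T) -> S))): α-rule — add !R, !(((!R || Q) && R) && (!(P || !T) -> S)).
    !(((!R || Q) && R) && (!(P || !T) -> S)): β-rule — branch into !((!R || Q) && R)  //  !(!(P || !T) -> S).
      branch 2.1 (add !((!R || Q) && R)):
        !((!R || Q) && R): β-rule — branch into !(!R || Q)  //  !R.
          branch 2.1.1 (add !(!R || Q)):
            !(!R || Q): α-rule — add !!R, !Q.
            × closes — contains both R and !R.
          branch 2.1.2 (add !R):
            ○ open, literals {P=false, Q=false, R=false}.
      branch 2.2 (add !(!(P || !T) -> S)):
        !(!(P || !T) -> S): α-rule — add !(P || !T), !S.
        !(P || !T): α-rule — add !P, !!T.
        ○ open, literals {P=false, Q=false, R=false, S=false, T=true}.
4 branches closed, 5 open.
Each open branch fixes some atoms; the unmentioned ones are free. Counting distinct full assignments: branch {P=false, Q=true, R=true} (S, T) contributes 4 new; branch {P=false, Q=true, R=true, T=false} (S) contributes 0 new; branch {P=false, Q=true, R=true, S=true} (T) contributes 0 new; branch {P=false, Q=false, R=false} (S, T) contributes 4 new; branch {P=false, Q=false, R=false, S=false, T=true} (none free) contributes 0 new. Total: 8.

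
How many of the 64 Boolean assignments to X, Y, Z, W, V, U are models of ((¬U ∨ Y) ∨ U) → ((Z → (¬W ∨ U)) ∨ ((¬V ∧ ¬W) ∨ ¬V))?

60

Initial set: {(((¬U ∨ Y) ∨ U) → ((Z → (¬W ∨ U)) ∨ ((¬V ∧ ¬W) ∨ ¬V)))}.
(((¬U ∨ Y) ∨ U) → ((Z → (¬W ∨ U)) ∨ ((¬V ∧ ¬W) ∨ ¬V))): β-rule — branch into ¬((¬U ∨ Y) ∨ U)  //  ((Z → (¬W ∨ U)) ∨ ((¬V ∧ ¬W) ∨ ¬V)).
  branch 1 (add ¬((¬U ∨ Y) ∨ U)):
    ¬((¬U ∨ Y) ∨ U): α-rule — add ¬(¬U ∨ Y), ¬U.
    ¬(¬U ∨ Y): α-rule — add ¬¬U, ¬Y.
    × closes — contains both U and ¬U.
  branch 2 (add ((Z → (¬W ∨ U)) ∨ ((¬V ∧ ¬W) ∨ ¬V))):
    ((Z → (¬W ∨ U)) ∨ ((¬V ∧ ¬W) ∨ ¬V)): β-rule — branch into (Z → (¬W ∨ U))  //  ((¬V ∧ ¬W) ∨ ¬V).
      branch 2.1 (add (Z → (¬W ∨ U))):
        (Z → (¬W ∨ U)): β-rule — branch into ¬Z  //  (¬W ∨ U).
          branch 2.1.1 (add ¬Z):
            ○ open, literals {Z=false}.
          branch 2.1.2 (add (¬W ∨ U)):
            (¬W ∨ U): β-rule — branch into ¬W  //  U.
              branch 2.1.2.1 (add ¬W):
                ○ open, literals {W=false}.
              branch 2.1.2.2 (add U):
                ○ open, literals {U=true}.
      branch 2.2 (add ((¬V ∧ ¬W) ∨ ¬V)):
        ((¬V ∧ ¬W) ∨ ¬V): β-rule — branch into (¬V ∧ ¬W)  //  ¬V.
          branch 2.2.1 (add (¬V ∧ ¬W)):
            (¬V ∧ ¬W): α-rule — add ¬V, ¬W.
            ○ open, literals {V=false, W=false}.
          branch 2.2.2 (add ¬V):
            ○ open, literals {V=false}.
1 branch closed, 5 open.
Each open branch fixes some atoms; the unmentioned ones are free. Counting distinct full assignments: branch {Z=false} (X, Y, W, V, U) contributes 32 new; branch {W=false} (X, Y, Z, V, U) contributes 16 new; branch {U=true} (X, Y, Z, W, V) contributes 8 new; branch {V=false, W=false} (X, Y, Z, U) contributes 0 new; branch {V=false} (X, Y, Z, W, U) contributes 4 new. Total: 60.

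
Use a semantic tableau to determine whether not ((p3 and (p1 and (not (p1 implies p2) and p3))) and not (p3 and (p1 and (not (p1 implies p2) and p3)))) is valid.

Valid

Assume the negation and expand:
Initial set: {F not ((p3 and (p1 and (not (p1 implies p2) and p3))) and not (p3 and (p1 and (not (p1 implies p2) and p3))))}.
F not ((p3 and (p1 and (not (p1 implies p2) and p3))) and not (p3 and (p1 and (not (p1 implies p2) and p3)))): α-rule — add T (p3 and (p1 and (not (p1 implies p2) and p3))), T not (p3 and (p1 and (not (p1 implies p2) and p3))).
T (p3 and (p1 and (not (p1 implies p2) and p3))): α-rule — add T p3, T (p1 and (not (p1 implies p2) and p3)).
T (p1 and (not (p1 implies p2) and p3)): α-rule — add T p1, T (not (p1 implies p2) and p3).
T (not (p1 implies p2) and p3): α-rule — add T not (p1 implies p2), T p3.
T not (p1 implies p2): α-rule — add T p1, F p2.
T not (p3 and (p1 and (not (p1 implies p2) and p3))): β-rule — branch into F p3  //  F (p1 and (not (p1 implies p2) and p3)).
  branch 1 (add F p3):
    × closes — contains both p3 and not p3.
  branch 2 (add F (p1 and (not (p1 implies p2) and p3))):
    F (p1 and (not (p1 implies p2) and p3)): β-rule — branch into F p1  //  F (not (p1 implies p2) and p3).
      branch 2.1 (add F p1):
        × closes — contains both p1 and not p1.
      branch 2.2 (add F (not (p1 implies p2) and p3)):
        F (not (p1 implies p2) and p3): β-rule — branch into F not (p1 implies p2)  //  F p3.
          branch 2.2.1 (add F not (p1 implies p2)):
            F not (p1 implies p2): β-rule — branch into F p1  //  T p2.
              branch 2.2.1.1 (add F p1):
                × closes — contains both p1 and not p1.
              branch 2.2.1.2 (add T p2):
                × closes — contains both p2 and not p2.
          branch 2.2.2 (add F p3):
            × closes — contains both p3 and not p3.
All 5 branches close.
Every branch closed, so the negation is unsatisfiable and the formula is valid.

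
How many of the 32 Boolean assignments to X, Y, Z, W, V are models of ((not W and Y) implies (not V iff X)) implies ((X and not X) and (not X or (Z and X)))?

Initial set: {(((not W and Y) implies (not V iff X)) implies ((X and not X) and (not X or (Z and X))))}.
(((not W and Y) implies (not V iff X)) implies ((X and not X) and (not X or (Z and X)))): β-rule — branch into not ((not W and Y) implies (not V iff X))  //  ((X and not X) and (not X or (Z and X))).
  branch 1 (add not ((not W and Y) implies (not V iff X))):
    not ((not W and Y) implies (not V iff X)): α-rule — add (not W and Y), not (not V iff X).
    (not W and Y): α-rule — add not W, Y.
    not (not V iff X): β-rule — branch into not V, not X  //  not not V, X.
      branch 1.1 (add not V, not X):
        ○ open, literals {V=false, W=false, X=false, Y=true}.
      branch 1.2 (add not not V, X):
        ○ open, literals {V=true, W=false, X=true, Y=true}.
  branch 2 (add ((X and not X) and (not X or (Z and X)))):
    ((X and not X) and (not X or (Z and X))): α-rule — add (X and not X), (not X or (Z and X)).
    (X and not X): α-rule — add X, not X.
    × closes — contains both X and not X.
1 branch closed, 2 open.
Each open branch fixes some atoms; the unmentioned ones are free. Counting distinct full assignments: branch {V=false, W=false, X=false, Y=true} (Z) contributes 2 new; branch {V=true, W=false, X=true, Y=true} (Z) contributes 2 new. Total: 4.

4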